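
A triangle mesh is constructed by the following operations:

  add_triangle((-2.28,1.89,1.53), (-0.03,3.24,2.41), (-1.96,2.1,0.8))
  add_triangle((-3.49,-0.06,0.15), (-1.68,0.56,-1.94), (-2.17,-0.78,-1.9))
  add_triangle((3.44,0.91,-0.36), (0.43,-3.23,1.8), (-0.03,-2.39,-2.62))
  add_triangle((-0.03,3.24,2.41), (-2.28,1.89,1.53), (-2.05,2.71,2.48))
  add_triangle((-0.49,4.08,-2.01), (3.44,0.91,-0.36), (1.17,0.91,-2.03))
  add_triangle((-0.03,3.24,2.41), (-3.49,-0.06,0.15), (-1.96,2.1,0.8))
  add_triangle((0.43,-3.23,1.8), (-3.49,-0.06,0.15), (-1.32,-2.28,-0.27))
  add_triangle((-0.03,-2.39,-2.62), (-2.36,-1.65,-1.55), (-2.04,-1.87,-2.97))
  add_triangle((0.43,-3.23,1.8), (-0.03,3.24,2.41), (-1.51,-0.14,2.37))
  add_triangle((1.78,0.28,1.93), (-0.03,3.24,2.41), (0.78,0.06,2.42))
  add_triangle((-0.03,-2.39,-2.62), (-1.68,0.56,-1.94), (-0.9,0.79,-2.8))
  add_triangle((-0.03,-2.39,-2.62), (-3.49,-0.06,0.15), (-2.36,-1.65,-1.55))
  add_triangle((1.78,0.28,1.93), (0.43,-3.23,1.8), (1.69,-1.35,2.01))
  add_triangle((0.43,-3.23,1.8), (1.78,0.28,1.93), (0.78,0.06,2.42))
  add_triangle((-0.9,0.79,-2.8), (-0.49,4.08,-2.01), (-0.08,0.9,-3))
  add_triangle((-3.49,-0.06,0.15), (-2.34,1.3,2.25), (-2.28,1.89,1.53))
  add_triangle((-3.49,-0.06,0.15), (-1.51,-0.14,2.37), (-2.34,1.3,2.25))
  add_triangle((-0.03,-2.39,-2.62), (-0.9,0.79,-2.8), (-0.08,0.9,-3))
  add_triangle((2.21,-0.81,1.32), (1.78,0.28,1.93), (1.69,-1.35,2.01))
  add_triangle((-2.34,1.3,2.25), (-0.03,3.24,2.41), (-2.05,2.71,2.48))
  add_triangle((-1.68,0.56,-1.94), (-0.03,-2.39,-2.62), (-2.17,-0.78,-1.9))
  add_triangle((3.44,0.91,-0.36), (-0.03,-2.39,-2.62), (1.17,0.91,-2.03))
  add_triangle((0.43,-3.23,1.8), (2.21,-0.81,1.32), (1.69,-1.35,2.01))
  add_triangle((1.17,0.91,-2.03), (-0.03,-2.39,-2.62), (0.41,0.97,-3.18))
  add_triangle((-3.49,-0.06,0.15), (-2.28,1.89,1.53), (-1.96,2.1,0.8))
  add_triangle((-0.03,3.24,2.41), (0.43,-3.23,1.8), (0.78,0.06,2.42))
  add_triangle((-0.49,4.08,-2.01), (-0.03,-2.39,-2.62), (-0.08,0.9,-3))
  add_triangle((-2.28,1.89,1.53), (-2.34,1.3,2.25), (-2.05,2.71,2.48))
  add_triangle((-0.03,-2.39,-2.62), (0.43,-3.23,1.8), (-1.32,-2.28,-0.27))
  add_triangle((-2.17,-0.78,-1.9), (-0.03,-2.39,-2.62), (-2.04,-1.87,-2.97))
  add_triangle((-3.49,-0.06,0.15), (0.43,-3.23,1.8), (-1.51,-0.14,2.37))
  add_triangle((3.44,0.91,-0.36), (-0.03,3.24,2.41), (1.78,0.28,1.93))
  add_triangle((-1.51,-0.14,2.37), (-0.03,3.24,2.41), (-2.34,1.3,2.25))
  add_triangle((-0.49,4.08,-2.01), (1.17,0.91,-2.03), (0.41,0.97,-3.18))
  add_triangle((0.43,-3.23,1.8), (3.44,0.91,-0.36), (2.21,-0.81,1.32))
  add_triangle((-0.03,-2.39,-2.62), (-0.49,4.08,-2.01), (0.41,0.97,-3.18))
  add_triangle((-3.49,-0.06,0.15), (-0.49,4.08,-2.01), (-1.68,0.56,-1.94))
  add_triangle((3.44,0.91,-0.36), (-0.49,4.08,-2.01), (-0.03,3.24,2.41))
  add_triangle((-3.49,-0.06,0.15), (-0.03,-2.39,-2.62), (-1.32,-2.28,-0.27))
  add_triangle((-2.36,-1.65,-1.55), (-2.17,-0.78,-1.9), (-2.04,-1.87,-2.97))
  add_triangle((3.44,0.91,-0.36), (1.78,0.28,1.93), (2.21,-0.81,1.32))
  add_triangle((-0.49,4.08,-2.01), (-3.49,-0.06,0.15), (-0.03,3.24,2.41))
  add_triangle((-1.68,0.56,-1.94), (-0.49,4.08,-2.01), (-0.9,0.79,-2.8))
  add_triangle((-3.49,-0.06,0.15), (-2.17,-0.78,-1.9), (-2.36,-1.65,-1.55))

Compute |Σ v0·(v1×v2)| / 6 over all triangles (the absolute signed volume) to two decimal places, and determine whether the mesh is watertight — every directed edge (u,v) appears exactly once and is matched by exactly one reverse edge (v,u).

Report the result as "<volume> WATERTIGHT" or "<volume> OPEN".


92.70 WATERTIGHT

Per-triangle v0·(v1×v2)/6:
  t1: +1.0611
  t2: +1.5520
  t3: +7.5485
  t4: +0.4314
  t5: +3.8943
  t6: -1.6403
  t7: +3.0029
  t8: +1.0652
  t9: +3.9642
  t10: +1.5608
  t11: +1.5379
  t12: -0.1586
  t13: +0.4656
  t14: +1.5153
  t15: +1.4458
  t16: +1.2956
  t17: +1.9396
  t18: +1.3116
  t19: +0.5769
  t20: +0.8193
  t21: +1.4954
  t22: +3.5083
  t23: +0.7171
  t24: +1.4785
  t25: +0.9741
  t26: +1.2582
  t27: -0.6237
  t28: +0.5295
  t29: +3.1652
  t30: +0.0477
  t31: +4.2201
  t32: +4.2042
  t33: +2.0632
  t34: +1.7844
  t35: +1.4987
  t36: +1.9421
  t37: +4.0895
  t38: +9.6474
  t39: +2.9876
  t40: +0.5555
  t41: +1.5224
  t42: +9.5565
  t43: +1.7328
  t44: +1.1526
Σ = +92.6964 → |volume| = 92.70

Directed edges: 132 total, each appears once with its reverse present → watertight.


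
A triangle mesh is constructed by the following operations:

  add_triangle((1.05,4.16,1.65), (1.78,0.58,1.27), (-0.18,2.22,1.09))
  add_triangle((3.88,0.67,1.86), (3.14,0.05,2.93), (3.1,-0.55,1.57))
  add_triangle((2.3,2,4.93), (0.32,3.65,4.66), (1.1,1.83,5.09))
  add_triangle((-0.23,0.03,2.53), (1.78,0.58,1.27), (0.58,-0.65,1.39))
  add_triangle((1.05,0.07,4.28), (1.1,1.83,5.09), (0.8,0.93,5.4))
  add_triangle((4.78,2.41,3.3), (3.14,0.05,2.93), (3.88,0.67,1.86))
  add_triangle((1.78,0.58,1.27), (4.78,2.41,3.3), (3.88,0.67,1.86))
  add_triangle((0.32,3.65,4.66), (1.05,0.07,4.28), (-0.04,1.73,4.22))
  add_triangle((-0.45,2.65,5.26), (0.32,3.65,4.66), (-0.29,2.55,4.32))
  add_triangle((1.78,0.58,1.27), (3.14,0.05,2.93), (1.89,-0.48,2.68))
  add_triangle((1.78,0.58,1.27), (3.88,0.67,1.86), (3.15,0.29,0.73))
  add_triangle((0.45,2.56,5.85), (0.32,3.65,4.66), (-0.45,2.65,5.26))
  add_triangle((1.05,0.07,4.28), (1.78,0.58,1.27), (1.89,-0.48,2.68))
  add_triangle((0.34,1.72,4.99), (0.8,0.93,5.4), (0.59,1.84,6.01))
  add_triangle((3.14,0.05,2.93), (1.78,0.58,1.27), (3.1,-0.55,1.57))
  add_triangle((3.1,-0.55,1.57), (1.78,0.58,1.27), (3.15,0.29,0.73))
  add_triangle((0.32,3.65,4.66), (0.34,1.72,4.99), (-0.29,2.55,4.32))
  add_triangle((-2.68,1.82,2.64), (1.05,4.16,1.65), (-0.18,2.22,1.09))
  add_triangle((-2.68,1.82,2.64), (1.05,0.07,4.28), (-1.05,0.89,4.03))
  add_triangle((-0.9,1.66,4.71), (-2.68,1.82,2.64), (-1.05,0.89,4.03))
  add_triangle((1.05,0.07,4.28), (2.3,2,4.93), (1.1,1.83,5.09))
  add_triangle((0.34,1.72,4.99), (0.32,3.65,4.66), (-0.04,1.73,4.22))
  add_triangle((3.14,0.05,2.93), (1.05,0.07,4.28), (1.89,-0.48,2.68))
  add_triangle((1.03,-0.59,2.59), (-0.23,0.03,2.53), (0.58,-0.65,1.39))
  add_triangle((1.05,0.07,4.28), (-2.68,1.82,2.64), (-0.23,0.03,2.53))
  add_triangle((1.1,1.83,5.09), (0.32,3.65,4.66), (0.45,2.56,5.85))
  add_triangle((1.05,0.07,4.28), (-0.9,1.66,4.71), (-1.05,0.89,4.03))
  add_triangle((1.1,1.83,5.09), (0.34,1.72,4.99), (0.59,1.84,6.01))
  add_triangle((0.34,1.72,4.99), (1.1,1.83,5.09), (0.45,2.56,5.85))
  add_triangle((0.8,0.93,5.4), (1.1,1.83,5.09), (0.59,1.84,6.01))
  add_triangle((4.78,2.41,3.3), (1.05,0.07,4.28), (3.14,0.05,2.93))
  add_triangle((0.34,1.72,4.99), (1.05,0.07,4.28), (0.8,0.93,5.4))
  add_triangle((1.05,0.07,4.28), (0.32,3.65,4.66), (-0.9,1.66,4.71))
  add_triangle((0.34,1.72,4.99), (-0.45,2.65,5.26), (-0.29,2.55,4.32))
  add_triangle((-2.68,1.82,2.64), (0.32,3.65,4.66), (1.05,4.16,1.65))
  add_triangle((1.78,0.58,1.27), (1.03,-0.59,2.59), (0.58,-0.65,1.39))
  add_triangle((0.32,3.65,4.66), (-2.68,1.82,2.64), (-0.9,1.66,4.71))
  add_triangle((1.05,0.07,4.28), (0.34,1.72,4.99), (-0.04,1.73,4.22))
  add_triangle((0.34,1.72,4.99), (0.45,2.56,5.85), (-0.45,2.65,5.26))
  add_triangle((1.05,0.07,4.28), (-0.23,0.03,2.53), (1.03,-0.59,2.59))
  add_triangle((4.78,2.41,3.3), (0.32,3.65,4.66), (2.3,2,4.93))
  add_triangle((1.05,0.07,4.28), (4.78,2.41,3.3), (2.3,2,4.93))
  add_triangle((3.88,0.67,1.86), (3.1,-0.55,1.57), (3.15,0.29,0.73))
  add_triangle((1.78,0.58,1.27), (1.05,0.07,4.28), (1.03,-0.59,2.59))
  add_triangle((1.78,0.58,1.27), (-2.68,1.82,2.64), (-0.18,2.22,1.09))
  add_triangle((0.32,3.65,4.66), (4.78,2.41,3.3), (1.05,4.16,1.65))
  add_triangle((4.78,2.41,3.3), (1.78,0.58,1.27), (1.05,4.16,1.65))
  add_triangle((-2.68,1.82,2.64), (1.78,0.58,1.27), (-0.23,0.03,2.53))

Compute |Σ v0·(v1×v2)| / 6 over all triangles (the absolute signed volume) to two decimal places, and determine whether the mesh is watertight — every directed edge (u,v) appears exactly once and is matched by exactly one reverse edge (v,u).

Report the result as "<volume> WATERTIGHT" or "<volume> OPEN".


Per-triangle v0·(v1×v2)/6:
  t1: -0.7711
  t2: +0.9732
  t3: +2.2007
  t4: -0.7010
  t5: +0.5646
  t6: +1.7810
  t7: -0.2492
  t8: -1.7658
  t9: +0.1445
  t10: -0.1602
  t11: +0.0691
  t12: +1.3291
  t13: -1.0404
  t14: +0.0566
  t15: -0.5045
  t16: -0.5621
  t17: -0.9954
  t18: +0.5286
  t19: -0.6278
  t20: +1.1012
  t21: +1.5624
  t22: +0.5573
  t23: +0.9065
  t24: +0.1708
  t25: +1.1052
  t26: +1.0977
  t27: +1.0937
  t28: +0.1564
  t29: +0.3373
  t30: +0.5083
  t31: +4.0632
  t32: -0.0824
  t33: +4.3105
  t34: -0.3066
  t35: +6.1923
  t36: +0.1937
  t37: +4.2739
  t38: +0.2091
  t39: +0.4012
  t40: +0.3869
  t41: +6.3168
  t42: +3.6033
  t43: +0.5612
  t44: +0.8198
  t45: -2.1037
  t46: +10.2684
  t47: -0.3529
  t48: -2.0109
Σ = +45.6107 → |volume| = 45.61

Directed edges: 144 total, each appears once with its reverse present → watertight.

45.61 WATERTIGHT


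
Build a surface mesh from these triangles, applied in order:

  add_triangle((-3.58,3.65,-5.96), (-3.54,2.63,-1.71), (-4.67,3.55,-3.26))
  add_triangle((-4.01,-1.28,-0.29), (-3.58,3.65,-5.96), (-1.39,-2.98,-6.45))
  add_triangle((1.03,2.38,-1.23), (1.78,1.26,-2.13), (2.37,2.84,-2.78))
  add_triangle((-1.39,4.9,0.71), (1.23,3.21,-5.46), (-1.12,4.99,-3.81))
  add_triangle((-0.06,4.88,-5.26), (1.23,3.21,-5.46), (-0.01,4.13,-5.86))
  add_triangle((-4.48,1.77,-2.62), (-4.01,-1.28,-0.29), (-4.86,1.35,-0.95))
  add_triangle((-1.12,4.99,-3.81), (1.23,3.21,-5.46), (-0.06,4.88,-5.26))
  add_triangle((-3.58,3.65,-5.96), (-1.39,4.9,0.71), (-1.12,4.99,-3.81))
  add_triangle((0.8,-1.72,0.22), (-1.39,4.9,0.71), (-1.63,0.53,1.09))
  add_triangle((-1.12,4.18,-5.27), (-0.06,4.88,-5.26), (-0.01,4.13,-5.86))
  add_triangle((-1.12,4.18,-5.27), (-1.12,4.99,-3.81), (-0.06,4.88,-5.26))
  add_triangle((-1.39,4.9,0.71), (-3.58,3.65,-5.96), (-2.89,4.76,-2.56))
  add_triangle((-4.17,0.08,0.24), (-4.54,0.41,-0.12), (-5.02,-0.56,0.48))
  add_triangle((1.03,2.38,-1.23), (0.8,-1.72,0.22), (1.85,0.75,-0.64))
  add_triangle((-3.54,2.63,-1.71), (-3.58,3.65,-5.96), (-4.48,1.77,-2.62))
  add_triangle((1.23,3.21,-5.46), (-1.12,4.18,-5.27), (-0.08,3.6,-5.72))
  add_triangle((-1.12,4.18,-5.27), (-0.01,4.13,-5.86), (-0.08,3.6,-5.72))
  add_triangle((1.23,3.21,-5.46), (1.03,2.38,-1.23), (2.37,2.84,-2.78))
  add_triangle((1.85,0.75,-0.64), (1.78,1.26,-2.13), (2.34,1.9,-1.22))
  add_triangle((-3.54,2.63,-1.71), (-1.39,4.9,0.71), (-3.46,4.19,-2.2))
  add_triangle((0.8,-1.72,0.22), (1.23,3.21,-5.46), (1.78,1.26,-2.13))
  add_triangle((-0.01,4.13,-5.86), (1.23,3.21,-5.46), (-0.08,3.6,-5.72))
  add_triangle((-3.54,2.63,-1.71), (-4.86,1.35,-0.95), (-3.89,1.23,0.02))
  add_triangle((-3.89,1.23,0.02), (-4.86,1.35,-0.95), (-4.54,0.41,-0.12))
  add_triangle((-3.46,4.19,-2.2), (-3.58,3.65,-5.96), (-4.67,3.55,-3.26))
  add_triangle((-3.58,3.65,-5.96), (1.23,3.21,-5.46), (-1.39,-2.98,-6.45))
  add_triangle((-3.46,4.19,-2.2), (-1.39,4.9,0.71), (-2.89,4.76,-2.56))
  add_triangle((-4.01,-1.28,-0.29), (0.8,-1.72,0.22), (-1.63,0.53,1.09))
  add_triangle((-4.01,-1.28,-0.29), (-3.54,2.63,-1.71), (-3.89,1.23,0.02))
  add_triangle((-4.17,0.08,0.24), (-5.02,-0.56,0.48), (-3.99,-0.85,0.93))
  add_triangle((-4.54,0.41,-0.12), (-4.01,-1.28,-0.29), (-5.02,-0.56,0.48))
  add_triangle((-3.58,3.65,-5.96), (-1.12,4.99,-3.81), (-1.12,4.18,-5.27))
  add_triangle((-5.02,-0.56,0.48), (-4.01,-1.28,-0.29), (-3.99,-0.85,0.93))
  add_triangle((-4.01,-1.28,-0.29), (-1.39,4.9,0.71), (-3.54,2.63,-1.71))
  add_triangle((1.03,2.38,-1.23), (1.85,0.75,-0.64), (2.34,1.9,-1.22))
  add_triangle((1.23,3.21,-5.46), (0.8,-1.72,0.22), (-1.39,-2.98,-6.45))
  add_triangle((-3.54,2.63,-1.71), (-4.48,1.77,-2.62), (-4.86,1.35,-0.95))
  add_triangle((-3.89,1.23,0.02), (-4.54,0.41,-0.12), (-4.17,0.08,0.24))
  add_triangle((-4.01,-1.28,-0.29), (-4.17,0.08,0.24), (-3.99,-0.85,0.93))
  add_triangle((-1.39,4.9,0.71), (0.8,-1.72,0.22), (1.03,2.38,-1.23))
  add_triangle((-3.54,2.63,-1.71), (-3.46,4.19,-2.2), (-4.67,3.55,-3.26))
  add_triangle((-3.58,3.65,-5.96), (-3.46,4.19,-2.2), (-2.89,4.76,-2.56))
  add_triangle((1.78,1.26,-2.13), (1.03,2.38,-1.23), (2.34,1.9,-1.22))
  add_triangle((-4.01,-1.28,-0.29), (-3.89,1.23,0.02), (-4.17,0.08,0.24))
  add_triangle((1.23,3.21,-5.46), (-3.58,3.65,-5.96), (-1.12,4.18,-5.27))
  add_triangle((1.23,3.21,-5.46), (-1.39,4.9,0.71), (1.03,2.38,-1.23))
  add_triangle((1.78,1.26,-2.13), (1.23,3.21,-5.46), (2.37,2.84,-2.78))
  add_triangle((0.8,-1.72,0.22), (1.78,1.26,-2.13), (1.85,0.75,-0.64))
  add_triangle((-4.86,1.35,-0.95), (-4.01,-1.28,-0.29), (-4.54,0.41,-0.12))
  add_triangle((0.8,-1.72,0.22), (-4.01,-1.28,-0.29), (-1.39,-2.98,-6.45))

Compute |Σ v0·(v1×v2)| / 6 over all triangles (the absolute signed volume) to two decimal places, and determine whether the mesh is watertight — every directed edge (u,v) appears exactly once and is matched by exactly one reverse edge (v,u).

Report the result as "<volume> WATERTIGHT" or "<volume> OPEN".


Per-triangle v0·(v1×v2)/6:
  t1: -0.3858
  t2: +30.0023
  t3: -0.0266
  t4: +6.4944
  t5: +1.3878
  t6: +3.1720
  t7: -0.1026
  t8: +10.9861
  t9: +0.8252
  t10: +1.2494
  t11: +2.0216
  t12: +1.4062
  t13: +0.1310
  t14: -0.2501
  t15: +4.1562
  t16: -0.8493
  t17: +0.5000
  t18: +1.8031
  t19: +0.3760
  t20: +2.5261
  t21: +1.8880
  t22: +0.5659
  t23: +1.1641
  t24: +0.6309
  t25: +4.3573
  t26: +30.7138
  t27: +2.4984
  t28: +1.7085
  t29: -3.1591
  t30: +0.1964
  t31: +0.9024
  t32: +4.2924
  t33: +0.6102
  t34: +7.2295
  t35: -0.0079
  t36: +9.3507
  t37: +1.8931
  t38: +0.2604
  t39: -0.9958
  t40: +1.0548
  t41: +0.9343
  t42: +2.9626
  t43: +0.7737
  t44: -0.6105
  t45: +4.5390
  t46: +5.4978
  t47: +1.4141
  t48: +0.8720
  t49: +1.1477
  t50: +8.6574
Σ = +156.7656 → |volume| = 156.77

Directed edges: 150 total; 6 unmatched, e.g. (-4.01,-1.28,-0.29)→(-3.58,3.65,-5.96) → open.

156.77 OPEN


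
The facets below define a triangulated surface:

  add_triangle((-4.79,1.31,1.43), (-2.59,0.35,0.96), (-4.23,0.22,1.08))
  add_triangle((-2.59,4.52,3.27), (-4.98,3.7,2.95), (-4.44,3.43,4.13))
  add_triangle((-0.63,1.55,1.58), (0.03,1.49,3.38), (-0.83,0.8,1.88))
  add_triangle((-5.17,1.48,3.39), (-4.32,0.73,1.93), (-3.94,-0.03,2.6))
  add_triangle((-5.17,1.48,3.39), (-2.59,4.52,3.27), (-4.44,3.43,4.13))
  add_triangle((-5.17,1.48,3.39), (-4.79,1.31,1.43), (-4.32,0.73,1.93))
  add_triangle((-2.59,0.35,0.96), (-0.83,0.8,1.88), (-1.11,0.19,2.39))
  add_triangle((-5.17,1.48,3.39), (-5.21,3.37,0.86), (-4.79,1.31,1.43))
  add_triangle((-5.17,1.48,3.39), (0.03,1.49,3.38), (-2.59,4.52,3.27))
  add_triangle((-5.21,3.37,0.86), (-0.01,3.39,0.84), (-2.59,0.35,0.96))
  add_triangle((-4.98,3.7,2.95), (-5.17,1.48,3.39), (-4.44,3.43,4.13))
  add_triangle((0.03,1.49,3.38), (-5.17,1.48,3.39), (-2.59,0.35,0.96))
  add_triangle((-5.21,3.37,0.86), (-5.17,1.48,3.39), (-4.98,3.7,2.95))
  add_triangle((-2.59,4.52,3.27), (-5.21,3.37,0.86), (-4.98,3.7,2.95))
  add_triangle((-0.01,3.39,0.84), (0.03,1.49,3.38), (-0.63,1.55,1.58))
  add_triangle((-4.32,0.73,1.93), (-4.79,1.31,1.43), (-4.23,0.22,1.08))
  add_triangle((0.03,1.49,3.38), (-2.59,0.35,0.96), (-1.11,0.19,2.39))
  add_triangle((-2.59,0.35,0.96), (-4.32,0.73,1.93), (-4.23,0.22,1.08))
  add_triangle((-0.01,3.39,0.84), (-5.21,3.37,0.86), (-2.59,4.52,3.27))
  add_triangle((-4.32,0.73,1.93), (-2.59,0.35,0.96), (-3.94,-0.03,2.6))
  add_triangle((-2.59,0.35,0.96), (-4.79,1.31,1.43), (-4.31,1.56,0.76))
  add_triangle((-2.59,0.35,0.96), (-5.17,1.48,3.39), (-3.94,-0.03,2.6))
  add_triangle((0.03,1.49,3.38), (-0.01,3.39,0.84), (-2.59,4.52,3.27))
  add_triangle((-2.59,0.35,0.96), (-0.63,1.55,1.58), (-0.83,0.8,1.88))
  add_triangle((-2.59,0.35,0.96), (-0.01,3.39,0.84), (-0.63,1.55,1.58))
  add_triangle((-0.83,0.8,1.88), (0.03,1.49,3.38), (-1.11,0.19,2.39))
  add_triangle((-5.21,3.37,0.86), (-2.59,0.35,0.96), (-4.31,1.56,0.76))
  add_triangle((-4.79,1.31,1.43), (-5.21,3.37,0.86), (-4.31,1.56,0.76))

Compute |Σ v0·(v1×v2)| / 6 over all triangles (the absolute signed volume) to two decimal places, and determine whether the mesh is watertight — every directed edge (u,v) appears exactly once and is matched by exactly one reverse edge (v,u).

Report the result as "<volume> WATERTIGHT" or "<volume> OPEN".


Per-triangle v0·(v1×v2)/6:
  t1: -0.1920
  t2: +3.0424
  t3: -0.4175
  t4: +0.9078
  t5: -1.0439
  t6: +0.6993
  t7: -0.5603
  t8: +2.9041
  t9: +9.0393
  t10: -2.5292
  t11: +2.9751
  t12: +0.1933
  t13: +4.4991
  t14: +4.0747
  t15: -1.0872
  t16: +0.5448
  t17: +1.2175
  t18: -0.0191
  t19: +6.2804
  t20: +0.1517
  t21: +0.0938
  t22: -0.7422
  t23: +4.4249
  t24: -0.5945
  t25: -1.4408
  t26: -0.3936
  t27: -0.5118
  t28: +0.6062
Σ = +32.1225 → |volume| = 32.12

Directed edges: 84 total, each appears once with its reverse present → watertight.

32.12 WATERTIGHT


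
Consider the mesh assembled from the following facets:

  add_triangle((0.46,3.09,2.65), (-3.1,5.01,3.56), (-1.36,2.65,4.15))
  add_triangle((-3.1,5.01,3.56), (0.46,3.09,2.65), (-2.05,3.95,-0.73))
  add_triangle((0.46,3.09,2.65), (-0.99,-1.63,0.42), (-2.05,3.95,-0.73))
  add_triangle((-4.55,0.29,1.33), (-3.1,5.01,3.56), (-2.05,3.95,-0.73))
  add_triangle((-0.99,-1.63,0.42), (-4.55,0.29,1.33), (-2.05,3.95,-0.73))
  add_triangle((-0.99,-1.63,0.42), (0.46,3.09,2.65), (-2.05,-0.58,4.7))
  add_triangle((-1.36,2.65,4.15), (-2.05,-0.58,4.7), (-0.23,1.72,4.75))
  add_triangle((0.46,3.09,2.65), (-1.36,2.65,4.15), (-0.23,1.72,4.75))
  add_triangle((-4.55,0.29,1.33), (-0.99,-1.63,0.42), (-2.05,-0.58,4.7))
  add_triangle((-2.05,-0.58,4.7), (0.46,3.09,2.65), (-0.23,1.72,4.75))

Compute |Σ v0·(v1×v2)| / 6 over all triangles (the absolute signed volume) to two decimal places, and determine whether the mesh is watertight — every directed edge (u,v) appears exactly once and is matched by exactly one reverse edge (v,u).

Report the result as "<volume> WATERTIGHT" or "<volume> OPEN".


30.61 OPEN

Per-triangle v0·(v1×v2)/6:
  t1: +4.3838
  t2: +7.1545
  t3: -4.0545
  t4: +12.5373
  t5: +1.3283
  t6: -0.1620
  t7: +3.7490
  t8: +2.4892
  t9: +5.1947
  t10: -2.0109
Σ = +30.6095 → |volume| = 30.61

Directed edges: 30 total; 4 unmatched, e.g. (-3.1,5.01,3.56)→(-1.36,2.65,4.15) → open.


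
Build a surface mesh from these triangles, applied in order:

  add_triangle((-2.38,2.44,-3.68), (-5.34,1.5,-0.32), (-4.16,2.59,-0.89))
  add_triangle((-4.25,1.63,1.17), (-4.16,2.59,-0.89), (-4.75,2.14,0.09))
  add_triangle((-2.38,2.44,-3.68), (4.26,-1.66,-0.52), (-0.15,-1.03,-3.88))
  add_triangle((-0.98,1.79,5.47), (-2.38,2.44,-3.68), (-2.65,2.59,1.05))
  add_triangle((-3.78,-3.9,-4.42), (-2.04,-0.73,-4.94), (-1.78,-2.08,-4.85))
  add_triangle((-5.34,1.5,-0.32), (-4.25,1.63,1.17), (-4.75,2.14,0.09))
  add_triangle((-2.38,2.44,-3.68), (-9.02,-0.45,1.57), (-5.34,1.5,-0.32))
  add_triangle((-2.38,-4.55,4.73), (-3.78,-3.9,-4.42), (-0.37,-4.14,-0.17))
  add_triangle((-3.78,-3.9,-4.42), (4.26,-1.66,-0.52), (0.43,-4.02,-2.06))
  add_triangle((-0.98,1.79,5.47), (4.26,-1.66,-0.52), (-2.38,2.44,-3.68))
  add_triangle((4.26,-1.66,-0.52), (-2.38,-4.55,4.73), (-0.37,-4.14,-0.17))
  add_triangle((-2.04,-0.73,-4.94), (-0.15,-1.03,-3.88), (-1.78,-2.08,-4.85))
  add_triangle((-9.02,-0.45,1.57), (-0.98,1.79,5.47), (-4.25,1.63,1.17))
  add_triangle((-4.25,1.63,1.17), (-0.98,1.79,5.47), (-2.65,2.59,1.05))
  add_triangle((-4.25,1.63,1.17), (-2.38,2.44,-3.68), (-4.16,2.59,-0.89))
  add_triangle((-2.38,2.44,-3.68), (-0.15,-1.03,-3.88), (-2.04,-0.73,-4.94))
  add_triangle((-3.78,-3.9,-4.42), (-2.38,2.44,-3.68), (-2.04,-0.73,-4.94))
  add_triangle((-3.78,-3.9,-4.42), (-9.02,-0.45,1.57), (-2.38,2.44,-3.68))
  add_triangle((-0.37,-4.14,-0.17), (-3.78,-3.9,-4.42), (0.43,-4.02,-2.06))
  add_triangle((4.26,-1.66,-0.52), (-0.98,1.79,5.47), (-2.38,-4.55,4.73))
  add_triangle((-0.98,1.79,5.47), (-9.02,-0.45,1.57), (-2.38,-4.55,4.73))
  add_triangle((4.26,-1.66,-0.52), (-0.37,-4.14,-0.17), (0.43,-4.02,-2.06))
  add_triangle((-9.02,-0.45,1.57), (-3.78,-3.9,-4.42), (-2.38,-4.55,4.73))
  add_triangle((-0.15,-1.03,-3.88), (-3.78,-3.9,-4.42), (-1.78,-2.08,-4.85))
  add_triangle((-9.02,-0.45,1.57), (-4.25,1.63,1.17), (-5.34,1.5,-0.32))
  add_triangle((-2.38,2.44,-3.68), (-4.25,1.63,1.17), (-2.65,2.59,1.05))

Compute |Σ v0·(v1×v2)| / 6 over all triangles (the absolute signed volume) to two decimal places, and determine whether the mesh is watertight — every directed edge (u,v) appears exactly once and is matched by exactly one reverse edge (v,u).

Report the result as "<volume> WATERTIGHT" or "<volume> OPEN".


Per-triangle v0·(v1×v2)/6:
  t1: +3.4650
  t2: +0.3990
  t3: +7.2549
  t4: +1.9548
  t5: +2.7898
  t6: +0.8762
  t7: +6.0661
  t8: +17.4419
  t9: +5.6935
  t10: +9.7155
  t11: +14.3406
  t12: +1.5463
  t13: +13.4856
  t14: +5.4755
  t15: -0.8523
  t16: +3.2443
  t17: +7.1020
  t18: +42.3769
  t19: +6.8065
  t20: +25.2459
  t21: +47.2337
  t22: +5.5179
  t23: +57.9072
  t24: +0.9583
  t25: +4.6025
  t26: +5.1790
Σ = +295.8267 → |volume| = 295.83

Directed edges: 78 total; 6 unmatched, e.g. (-5.34,1.5,-0.32)→(-4.16,2.59,-0.89) → open.

295.83 OPEN


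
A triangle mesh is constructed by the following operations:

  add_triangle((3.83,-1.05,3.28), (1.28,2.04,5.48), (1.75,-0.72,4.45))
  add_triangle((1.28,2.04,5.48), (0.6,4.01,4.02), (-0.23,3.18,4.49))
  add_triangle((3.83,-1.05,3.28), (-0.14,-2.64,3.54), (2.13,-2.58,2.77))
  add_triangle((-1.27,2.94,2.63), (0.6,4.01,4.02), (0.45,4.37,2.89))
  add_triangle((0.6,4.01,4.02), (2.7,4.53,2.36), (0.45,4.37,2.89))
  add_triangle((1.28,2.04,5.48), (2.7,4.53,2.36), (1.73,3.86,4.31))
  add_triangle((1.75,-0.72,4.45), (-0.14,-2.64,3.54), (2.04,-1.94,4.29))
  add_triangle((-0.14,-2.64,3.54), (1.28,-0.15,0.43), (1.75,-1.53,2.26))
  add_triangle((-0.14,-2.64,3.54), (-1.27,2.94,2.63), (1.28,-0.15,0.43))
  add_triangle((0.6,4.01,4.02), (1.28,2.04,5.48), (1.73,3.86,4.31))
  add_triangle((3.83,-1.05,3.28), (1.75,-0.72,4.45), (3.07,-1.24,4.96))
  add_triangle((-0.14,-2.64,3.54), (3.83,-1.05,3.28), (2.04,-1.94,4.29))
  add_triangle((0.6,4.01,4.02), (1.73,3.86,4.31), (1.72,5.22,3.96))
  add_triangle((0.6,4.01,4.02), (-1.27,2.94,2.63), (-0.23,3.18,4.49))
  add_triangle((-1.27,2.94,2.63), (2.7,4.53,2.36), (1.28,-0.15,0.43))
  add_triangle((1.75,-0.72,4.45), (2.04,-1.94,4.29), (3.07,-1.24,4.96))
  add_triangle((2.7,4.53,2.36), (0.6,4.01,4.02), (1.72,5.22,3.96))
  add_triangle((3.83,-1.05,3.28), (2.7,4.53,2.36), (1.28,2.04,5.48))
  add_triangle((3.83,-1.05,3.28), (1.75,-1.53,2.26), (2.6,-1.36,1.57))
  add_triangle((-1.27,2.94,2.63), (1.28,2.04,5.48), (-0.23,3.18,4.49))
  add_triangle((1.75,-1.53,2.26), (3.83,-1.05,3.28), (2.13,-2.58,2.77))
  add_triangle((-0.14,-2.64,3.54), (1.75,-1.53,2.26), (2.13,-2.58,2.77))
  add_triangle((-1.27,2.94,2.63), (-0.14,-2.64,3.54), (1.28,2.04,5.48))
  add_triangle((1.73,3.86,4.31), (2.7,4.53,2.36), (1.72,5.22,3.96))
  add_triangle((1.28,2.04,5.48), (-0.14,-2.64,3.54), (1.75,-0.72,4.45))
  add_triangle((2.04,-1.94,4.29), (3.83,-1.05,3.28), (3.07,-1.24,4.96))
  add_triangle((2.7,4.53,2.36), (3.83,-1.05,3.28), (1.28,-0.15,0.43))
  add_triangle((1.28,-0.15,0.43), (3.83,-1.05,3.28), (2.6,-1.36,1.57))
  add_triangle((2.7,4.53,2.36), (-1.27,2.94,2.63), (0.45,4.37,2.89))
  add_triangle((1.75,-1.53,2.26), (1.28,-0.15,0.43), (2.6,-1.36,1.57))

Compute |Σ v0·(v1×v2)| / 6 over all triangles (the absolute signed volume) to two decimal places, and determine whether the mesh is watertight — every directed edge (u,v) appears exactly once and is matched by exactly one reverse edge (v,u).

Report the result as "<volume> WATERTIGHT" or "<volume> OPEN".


Per-triangle v0·(v1×v2)/6:
  t1: +5.1765
  t2: +2.4686
  t3: +3.0461
  t4: +1.6605
  t5: +2.3121
  t6: +2.0144
  t7: +1.9568
  t8: -0.0663
  t9: -3.8681
  t10: +2.3587
  t11: +0.3930
  t12: +1.1220
  t13: +1.2568
  t14: +1.6377
  t15: -2.2951
  t16: +0.9199
  t17: -0.3516
  t18: +14.6750
  t19: +0.7547
  t20: +0.3059
  t21: -0.3359
  t22: -0.7634
  t23: +8.5430
  t24: +1.8804
  t25: +4.6673
  t26: +1.4077
  t27: +2.2473
  t28: +0.3594
  t29: -0.3871
  t30: -0.1796
Σ = +52.9170 → |volume| = 52.92

Directed edges: 90 total, each appears once with its reverse present → watertight.

52.92 WATERTIGHT


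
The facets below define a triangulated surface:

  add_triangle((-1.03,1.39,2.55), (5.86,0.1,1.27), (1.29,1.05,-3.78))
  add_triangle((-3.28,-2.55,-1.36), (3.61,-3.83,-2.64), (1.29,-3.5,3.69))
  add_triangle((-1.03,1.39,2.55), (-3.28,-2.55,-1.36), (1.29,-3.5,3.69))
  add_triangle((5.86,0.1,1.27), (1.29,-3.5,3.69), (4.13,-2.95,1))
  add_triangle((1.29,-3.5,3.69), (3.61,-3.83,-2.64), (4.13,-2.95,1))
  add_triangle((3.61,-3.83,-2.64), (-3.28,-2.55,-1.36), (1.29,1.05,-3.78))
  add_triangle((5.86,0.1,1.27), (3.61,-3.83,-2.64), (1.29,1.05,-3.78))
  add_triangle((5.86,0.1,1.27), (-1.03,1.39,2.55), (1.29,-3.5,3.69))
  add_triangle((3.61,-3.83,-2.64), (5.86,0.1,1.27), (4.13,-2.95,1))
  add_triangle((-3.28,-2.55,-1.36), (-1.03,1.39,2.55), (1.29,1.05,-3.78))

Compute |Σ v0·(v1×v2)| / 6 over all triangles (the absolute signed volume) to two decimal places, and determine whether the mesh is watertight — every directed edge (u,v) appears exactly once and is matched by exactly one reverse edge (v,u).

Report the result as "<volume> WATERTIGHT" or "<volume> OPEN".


Per-triangle v0·(v1×v2)/6:
  t1: +8.3651
  t2: +21.6299
  t3: +11.1069
  t4: +9.6998
  t5: +9.1467
  t6: +15.7608
  t7: +18.8657
  t8: +14.2279
  t9: +10.4948
  t10: +5.2442
Σ = +124.5419 → |volume| = 124.54

Directed edges: 30 total, each appears once with its reverse present → watertight.

124.54 WATERTIGHT


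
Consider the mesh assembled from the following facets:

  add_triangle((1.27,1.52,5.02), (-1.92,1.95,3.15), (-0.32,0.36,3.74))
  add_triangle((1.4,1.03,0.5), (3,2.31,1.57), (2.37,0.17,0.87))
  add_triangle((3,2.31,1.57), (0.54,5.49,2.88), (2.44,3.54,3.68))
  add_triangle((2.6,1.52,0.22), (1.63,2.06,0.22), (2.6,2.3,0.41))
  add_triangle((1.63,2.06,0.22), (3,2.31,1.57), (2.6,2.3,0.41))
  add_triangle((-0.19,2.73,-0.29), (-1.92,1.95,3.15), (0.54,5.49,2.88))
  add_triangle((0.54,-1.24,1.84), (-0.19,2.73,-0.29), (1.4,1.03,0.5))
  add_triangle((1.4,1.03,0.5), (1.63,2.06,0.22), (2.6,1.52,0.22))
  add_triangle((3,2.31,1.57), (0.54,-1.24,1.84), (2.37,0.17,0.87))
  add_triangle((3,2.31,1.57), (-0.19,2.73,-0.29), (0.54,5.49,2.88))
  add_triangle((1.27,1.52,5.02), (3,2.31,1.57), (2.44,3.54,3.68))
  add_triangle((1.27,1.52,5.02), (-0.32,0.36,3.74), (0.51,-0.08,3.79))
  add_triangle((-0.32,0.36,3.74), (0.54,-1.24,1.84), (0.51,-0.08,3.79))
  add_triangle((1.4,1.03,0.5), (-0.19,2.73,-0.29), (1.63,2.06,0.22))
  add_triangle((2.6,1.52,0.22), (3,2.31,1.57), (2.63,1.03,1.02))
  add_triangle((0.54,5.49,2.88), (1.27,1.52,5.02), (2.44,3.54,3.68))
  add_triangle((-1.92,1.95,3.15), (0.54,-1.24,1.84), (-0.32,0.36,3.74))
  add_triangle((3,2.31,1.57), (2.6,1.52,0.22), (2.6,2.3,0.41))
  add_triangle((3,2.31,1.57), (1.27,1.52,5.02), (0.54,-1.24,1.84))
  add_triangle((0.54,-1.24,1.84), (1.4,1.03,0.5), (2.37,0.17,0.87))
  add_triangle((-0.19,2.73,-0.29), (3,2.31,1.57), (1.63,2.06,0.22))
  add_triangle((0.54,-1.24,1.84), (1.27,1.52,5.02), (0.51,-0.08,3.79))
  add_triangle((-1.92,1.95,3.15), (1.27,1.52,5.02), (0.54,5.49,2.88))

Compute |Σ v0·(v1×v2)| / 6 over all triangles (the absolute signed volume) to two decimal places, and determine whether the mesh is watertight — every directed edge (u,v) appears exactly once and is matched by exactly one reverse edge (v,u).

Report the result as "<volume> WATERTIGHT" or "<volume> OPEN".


Per-triangle v0·(v1×v2)/6:
  t1: +2.8112
  t2: +0.1836
  t3: +3.9394
  t4: +0.0634
  t5: +0.2883
  t6: +4.2201
  t7: -1.0181
  t8: -0.1755
  t9: +1.5952
  t10: +4.2189
  t11: +2.9662
  t12: +1.0104
  t13: +0.5436
  t14: -0.1979
  t15: +0.4817
  t16: +6.2131
  t17: +0.7420
  t18: +0.3991
  t19: +4.0279
  t20: -0.5958
  t21: +0.8337
  t22: +0.7514
  t23: +10.3401
Σ = +43.6421 → |volume| = 43.64

Directed edges: 69 total; 7 unmatched, e.g. (1.4,1.03,0.5)→(3,2.31,1.57) → open.

43.64 OPEN


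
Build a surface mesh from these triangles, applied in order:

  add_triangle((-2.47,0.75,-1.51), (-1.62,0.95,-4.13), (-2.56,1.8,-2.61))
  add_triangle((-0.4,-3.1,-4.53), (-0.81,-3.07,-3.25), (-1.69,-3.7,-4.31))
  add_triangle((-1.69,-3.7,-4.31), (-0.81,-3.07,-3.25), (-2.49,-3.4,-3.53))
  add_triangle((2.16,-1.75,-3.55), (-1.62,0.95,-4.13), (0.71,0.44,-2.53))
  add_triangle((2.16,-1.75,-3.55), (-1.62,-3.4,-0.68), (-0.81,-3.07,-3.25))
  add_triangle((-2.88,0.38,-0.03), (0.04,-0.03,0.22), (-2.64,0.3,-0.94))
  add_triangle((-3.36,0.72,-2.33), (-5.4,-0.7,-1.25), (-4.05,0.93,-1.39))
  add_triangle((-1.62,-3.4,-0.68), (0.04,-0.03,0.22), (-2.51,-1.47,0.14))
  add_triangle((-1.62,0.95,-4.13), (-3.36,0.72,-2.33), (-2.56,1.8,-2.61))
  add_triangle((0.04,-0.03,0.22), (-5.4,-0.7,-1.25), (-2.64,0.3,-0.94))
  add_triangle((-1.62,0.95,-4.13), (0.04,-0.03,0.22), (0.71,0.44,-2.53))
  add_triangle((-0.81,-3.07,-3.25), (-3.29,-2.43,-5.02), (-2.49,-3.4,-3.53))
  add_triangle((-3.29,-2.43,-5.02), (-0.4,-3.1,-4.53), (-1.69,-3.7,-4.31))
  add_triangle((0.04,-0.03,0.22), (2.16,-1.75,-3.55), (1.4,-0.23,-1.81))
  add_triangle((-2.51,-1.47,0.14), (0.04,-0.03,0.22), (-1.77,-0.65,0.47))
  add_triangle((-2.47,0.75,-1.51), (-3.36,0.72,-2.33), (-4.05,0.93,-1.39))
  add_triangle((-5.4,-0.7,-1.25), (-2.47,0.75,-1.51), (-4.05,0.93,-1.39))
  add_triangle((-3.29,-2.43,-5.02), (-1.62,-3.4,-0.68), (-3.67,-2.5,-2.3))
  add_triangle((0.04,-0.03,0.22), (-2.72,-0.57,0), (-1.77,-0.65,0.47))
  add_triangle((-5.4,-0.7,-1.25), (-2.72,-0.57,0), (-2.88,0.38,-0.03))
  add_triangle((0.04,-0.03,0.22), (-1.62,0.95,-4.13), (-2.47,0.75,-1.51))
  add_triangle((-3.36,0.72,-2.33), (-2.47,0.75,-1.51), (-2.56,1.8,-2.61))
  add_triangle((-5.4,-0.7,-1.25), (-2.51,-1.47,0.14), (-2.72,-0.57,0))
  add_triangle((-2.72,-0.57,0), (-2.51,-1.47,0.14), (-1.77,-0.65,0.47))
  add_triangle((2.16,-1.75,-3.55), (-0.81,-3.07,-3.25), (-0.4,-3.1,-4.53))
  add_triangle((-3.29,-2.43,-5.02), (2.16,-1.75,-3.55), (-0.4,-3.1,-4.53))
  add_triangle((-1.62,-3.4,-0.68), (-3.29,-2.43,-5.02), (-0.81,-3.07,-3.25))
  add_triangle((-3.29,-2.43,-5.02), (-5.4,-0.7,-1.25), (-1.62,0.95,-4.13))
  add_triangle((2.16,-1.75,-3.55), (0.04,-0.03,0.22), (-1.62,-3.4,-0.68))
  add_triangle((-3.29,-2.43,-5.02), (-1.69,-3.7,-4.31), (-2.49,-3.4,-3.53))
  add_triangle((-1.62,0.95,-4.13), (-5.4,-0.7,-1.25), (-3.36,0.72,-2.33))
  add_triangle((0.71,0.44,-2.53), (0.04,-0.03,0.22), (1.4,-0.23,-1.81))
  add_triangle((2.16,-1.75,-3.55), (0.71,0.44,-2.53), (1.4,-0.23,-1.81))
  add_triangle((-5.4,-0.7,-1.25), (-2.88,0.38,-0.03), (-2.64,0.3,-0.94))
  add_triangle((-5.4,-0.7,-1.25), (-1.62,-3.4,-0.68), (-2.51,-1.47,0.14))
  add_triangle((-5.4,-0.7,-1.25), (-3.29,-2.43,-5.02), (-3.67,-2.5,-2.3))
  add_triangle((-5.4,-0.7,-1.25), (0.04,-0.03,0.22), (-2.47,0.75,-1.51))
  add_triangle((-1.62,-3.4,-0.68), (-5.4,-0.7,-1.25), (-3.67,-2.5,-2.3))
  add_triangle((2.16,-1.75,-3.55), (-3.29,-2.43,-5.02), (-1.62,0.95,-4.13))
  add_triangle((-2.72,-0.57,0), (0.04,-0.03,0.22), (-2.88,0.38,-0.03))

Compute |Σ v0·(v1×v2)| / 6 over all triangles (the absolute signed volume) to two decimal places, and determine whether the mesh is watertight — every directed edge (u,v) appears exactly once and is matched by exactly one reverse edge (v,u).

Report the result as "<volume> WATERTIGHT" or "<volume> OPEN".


64.06 WATERTIGHT

Per-triangle v0·(v1×v2)/6:
  t1: -1.1247
  t2: +0.5399
  t3: +0.3457
  t4: +2.6604
  t5: +3.2883
  t6: -0.0159
  t7: +1.5620
  t8: +0.2451
  t9: +1.8252
  t10: -0.1114
  t11: +0.0196
  t12: -2.0888
  t13: +2.6070
  t14: +0.0926
  t15: +0.0442
  t16: +0.1683
  t17: -0.7928
  t18: +4.1939
  t19: +0.0197
  t20: +0.5515
  t21: +0.0138
  t22: +0.2453
  t23: +0.5075
  t24: +0.1834
  t25: +1.3115
  t26: +3.3375
  t27: +4.8620
  t28: +11.2167
  t29: +0.4819
  t30: +1.8439
  t31: +2.2847
  t32: +0.0265
  t33: +0.6232
  t34: +0.5910
  t35: +2.3842
  t36: +5.1427
  t37: +0.1733
  t38: +3.6086
  t39: +11.0993
  t40: +0.0976
Σ = +64.0644 → |volume| = 64.06

Directed edges: 120 total, each appears once with its reverse present → watertight.


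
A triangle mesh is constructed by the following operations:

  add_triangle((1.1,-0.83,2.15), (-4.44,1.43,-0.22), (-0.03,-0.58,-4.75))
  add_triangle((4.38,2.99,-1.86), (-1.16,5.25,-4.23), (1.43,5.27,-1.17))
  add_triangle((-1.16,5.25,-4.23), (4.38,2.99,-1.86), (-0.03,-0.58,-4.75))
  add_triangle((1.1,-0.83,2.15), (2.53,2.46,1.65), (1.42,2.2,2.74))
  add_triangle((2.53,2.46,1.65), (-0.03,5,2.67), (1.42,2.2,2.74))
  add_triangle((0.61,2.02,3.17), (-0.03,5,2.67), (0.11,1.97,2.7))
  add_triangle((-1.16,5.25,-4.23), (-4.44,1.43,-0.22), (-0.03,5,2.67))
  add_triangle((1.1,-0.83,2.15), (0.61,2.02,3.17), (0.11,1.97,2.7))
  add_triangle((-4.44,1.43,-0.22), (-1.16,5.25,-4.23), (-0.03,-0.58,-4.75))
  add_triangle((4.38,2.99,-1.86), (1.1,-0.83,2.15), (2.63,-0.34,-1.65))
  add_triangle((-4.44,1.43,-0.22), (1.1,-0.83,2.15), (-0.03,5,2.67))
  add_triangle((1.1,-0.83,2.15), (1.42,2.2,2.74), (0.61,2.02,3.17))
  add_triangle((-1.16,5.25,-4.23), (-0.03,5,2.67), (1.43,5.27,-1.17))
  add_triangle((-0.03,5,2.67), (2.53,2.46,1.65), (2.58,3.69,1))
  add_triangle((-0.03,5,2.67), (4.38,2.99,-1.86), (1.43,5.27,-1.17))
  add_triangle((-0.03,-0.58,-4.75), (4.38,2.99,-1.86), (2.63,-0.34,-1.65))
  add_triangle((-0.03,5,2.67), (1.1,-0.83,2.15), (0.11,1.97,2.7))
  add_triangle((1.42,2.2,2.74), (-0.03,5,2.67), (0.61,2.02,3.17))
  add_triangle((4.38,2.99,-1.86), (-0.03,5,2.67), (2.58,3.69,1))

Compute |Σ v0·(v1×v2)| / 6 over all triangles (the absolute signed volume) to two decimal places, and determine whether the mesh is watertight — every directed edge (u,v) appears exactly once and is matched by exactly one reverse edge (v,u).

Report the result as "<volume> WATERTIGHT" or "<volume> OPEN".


Per-triangle v0·(v1×v2)/6:
  t1: +2.5860
  t2: +12.3209
  t3: +22.9353
  t4: +1.9478
  t5: +2.9175
  t6: +0.6421
  t7: +25.0486
  t8: +0.3856
  t9: +18.9558
  t10: +4.6949
  t11: +8.6788
  t12: +1.2023
  t13: +12.3137
  t14: +2.7874
  t15: +10.3916
  t16: +7.2065
  t17: -1.2406
  t18: +1.6863
  t19: +3.9389
Σ = +139.3994 → |volume| = 139.40

Directed edges: 57 total; 7 unmatched, e.g. (-0.03,-0.58,-4.75)→(1.1,-0.83,2.15) → open.

139.40 OPEN


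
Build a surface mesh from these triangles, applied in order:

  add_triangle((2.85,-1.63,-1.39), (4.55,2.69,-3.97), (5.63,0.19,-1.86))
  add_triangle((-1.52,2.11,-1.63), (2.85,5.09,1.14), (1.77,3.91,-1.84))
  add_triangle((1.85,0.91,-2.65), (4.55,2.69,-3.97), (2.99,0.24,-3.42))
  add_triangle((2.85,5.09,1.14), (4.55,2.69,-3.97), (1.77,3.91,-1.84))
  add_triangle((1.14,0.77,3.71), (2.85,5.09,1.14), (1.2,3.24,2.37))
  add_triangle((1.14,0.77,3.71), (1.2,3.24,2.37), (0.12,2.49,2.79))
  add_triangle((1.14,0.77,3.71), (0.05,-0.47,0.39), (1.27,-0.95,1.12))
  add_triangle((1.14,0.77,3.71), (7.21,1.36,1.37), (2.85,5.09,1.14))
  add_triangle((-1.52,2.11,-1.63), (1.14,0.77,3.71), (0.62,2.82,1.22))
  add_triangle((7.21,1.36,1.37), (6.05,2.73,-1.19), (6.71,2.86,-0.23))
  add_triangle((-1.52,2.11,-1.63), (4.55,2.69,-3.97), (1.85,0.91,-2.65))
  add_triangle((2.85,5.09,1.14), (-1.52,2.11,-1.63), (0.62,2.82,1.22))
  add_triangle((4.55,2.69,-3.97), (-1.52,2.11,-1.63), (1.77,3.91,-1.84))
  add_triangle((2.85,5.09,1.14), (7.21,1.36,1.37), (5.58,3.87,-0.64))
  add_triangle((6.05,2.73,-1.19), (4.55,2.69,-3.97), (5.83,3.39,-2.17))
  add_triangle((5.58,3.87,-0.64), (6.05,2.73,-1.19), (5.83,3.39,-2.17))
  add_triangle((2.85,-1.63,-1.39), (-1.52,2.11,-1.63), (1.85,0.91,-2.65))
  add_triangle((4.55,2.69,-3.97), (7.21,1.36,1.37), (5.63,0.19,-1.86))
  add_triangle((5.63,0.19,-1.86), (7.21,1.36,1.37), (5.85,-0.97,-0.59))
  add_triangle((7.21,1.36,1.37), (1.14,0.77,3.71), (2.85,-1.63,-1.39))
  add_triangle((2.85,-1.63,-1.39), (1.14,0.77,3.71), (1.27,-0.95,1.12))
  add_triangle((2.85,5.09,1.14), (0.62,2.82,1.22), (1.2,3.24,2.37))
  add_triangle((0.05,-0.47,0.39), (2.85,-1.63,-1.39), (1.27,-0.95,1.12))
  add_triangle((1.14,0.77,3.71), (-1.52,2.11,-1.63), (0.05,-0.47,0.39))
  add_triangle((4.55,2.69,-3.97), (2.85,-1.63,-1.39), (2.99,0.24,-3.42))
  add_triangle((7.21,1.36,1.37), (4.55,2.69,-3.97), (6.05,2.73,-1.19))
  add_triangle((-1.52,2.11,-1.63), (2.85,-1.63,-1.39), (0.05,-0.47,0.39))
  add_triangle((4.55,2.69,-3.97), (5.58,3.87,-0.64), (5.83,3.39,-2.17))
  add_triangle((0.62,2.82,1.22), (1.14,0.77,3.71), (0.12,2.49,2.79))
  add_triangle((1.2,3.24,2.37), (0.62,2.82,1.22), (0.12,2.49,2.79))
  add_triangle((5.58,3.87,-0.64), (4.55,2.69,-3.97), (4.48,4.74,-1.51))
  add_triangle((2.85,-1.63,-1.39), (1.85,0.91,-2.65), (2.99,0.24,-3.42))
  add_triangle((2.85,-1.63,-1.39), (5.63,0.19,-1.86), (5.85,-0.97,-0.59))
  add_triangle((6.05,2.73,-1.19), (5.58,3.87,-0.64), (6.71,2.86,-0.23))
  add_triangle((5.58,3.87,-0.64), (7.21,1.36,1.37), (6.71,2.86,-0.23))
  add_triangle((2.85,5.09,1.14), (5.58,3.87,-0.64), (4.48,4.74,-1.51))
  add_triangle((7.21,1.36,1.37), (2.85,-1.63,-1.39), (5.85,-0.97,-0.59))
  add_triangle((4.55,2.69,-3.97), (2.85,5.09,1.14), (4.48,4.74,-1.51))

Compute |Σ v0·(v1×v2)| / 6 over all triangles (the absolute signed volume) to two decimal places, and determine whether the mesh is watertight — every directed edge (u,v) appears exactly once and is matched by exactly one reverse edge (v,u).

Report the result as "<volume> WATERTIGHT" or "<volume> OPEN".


Per-triangle v0·(v1×v2)/6:
  t1: +5.0629
  t2: +5.4758
  t3: +1.0870
  t4: +8.6389
  t5: +2.8319
  t6: +1.8103
  t7: +0.3665
  t8: +18.7114
  t9: +1.9886
  t10: +1.6089
  t11: +2.7752
  t12: +3.0590
  t13: +5.7451
  t14: +11.3275
  t15: +1.6971
  t16: +1.7454
  t17: +1.1868
  t18: +11.5146
  t19: +5.5169
  t20: +7.8112
  t21: +1.6281
  t22: +1.0312
  t23: +0.3207
  t24: +0.4529
  t25: +3.3096
  t26: +4.0805
  t27: +0.2530
  t28: +1.4451
  t29: -1.4598
  t30: +0.5871
  t31: +5.6677
  t32: -0.2150
  t33: +2.6660
  t34: +1.5632
  t35: +1.8379
  t36: +5.1120
  t37: -0.3805
  t38: +0.4426
Σ = +128.3031 → |volume| = 128.30

Directed edges: 114 total, each appears once with its reverse present → watertight.

128.30 WATERTIGHT


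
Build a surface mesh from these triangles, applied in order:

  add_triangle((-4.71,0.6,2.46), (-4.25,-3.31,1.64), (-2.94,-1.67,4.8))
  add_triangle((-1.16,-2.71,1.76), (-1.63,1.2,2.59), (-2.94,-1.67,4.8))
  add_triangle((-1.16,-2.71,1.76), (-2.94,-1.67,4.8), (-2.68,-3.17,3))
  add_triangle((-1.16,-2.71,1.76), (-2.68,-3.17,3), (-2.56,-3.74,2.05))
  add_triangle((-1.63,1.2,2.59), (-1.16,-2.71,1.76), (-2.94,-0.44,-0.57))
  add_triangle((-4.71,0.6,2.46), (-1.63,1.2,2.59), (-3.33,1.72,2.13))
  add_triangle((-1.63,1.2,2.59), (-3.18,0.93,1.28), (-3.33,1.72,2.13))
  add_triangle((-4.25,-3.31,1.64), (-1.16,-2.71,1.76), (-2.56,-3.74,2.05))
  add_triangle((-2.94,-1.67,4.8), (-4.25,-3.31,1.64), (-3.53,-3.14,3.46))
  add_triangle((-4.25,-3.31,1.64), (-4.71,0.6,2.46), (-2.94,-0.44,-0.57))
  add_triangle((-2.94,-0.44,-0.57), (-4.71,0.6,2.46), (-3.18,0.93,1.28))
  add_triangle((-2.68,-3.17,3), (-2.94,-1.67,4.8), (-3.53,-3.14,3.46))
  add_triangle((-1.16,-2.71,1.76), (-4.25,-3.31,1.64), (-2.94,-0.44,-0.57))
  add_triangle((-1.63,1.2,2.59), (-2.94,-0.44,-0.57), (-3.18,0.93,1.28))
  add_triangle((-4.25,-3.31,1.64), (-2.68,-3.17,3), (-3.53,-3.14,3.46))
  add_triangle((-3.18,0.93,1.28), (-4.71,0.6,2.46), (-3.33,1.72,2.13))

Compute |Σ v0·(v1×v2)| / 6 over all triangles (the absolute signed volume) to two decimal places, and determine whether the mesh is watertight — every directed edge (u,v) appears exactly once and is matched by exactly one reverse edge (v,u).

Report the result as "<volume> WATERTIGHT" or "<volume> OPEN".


Per-triangle v0·(v1×v2)/6:
  t1: +10.8001
  t2: -0.2110
  t3: +1.2743
  t4: +0.6342
  t5: -5.0161
  t6: +1.4642
  t7: -0.4621
  t8: -0.2641
  t9: +1.9355
  t10: +5.9951
  t11: +1.1111
  t12: +1.0947
  t13: +0.4616
  t14: -0.6601
  t15: +1.0648
  t16: +0.5485
Σ = +19.7707 → |volume| = 19.77

Directed edges: 48 total; 6 unmatched, e.g. (-2.94,-1.67,4.8)→(-4.71,0.6,2.46) → open.

19.77 OPEN


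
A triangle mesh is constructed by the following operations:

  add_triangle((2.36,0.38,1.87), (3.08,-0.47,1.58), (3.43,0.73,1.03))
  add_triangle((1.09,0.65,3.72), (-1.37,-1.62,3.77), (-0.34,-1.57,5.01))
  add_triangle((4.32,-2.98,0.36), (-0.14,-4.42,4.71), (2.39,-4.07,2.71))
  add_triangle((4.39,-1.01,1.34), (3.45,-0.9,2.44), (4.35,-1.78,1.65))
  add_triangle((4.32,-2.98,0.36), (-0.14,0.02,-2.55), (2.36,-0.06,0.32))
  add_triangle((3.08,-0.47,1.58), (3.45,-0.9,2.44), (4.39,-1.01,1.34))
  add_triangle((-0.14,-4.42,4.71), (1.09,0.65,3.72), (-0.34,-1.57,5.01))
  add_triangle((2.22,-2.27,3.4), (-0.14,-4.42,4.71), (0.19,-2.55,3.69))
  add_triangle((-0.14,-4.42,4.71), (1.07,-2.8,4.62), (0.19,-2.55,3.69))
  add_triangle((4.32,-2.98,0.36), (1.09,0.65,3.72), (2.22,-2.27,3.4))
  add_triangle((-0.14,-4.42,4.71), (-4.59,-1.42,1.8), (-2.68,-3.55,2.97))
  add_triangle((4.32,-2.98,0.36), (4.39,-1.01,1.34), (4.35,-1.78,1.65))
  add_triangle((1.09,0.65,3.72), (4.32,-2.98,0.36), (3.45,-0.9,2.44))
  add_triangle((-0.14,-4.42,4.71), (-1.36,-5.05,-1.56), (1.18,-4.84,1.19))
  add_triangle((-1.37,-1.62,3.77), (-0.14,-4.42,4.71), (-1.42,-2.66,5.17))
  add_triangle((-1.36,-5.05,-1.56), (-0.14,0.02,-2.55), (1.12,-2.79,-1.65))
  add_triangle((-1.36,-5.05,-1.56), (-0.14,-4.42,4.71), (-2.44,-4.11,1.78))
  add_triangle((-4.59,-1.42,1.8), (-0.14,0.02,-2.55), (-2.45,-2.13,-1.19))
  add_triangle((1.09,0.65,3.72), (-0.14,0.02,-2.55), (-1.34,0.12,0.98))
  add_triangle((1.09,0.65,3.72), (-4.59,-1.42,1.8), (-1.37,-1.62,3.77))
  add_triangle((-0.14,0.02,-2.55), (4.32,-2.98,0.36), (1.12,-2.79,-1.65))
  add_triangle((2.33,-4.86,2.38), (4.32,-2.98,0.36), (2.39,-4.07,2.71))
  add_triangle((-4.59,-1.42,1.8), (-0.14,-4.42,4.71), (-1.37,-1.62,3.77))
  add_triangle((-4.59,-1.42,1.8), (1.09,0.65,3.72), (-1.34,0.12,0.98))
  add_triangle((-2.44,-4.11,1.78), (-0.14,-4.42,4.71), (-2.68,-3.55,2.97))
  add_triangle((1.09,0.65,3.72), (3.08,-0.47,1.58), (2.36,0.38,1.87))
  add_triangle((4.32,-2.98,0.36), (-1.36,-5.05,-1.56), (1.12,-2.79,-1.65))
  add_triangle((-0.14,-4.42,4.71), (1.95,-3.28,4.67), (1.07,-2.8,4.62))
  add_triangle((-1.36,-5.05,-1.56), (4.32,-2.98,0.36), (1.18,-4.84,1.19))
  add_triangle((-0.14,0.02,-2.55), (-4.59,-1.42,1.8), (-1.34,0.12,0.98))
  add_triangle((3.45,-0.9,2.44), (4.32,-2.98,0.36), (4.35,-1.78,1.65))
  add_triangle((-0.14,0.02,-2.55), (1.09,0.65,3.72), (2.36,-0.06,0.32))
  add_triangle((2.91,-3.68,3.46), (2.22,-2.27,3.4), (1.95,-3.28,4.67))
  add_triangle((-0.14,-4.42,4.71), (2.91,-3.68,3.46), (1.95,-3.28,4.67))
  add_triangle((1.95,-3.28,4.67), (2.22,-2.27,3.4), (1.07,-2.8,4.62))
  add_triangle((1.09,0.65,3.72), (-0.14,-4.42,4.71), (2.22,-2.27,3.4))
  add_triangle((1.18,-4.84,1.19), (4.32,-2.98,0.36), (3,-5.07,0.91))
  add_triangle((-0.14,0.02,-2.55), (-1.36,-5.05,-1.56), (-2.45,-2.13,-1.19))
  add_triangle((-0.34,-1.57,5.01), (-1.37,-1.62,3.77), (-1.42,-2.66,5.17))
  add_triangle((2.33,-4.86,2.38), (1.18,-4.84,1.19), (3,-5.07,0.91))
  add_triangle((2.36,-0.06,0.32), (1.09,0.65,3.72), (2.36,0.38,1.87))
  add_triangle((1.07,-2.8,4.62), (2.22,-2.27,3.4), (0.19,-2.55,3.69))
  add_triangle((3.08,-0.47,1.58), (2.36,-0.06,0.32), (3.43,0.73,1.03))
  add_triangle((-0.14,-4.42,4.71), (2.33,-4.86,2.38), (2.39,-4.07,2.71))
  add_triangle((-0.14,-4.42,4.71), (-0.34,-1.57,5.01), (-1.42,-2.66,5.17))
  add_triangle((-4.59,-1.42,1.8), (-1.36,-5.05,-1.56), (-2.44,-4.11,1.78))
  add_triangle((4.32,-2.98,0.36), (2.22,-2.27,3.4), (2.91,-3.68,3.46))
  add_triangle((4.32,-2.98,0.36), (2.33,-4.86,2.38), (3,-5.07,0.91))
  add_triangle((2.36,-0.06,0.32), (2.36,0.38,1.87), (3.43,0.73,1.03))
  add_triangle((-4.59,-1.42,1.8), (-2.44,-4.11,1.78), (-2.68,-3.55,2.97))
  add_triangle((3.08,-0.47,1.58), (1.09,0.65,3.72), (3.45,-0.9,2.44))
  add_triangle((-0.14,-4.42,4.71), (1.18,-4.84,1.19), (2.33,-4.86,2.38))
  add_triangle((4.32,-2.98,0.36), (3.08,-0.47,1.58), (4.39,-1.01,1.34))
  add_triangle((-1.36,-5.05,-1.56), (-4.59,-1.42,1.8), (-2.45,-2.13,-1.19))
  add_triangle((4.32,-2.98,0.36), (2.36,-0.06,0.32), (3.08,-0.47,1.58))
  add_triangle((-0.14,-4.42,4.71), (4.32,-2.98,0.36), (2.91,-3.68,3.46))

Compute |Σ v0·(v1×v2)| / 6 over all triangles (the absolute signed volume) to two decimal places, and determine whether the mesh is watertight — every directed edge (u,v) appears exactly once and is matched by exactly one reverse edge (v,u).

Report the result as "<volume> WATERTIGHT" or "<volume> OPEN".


142.88 WATERTIGHT

Per-triangle v0·(v1×v2)/6:
  t1: +0.7014
  t2: +1.1976
  t3: +0.0665
  t4: +0.7657
  t5: +2.8588
  t6: +0.2919
  t7: +3.5725
  t8: -1.4466
  t9: +0.5039
  t10: +5.1751
  t11: +3.2643
  t12: +1.0148
  t13: +1.6942
  t14: +10.3252
  t15: +0.2577
  t16: +4.1226
  t17: +9.5130
  t18: +2.8383
  t19: +0.4504
  t20: +4.5687
  t21: +3.5909
  t22: +2.0696
  t23: +6.5640
  t24: +1.5873
  t25: +3.5338
  t26: +0.9246
  t27: +5.4150
  t28: +1.4730
  t29: +8.9002
  t30: +1.0872
  t31: +0.5200
  t32: +0.6978
  t33: +0.9131
  t34: +3.3175
  t35: +0.3560
  t36: +6.6773
  t37: -0.4453
  t38: +3.9718
  t39: +0.5759
  t40: +1.9971
  t41: -0.2051
  t42: -0.4531
  t43: +0.4607
  t44: +2.2164
  t45: +2.7842
  t46: +8.2880
  t47: +2.1608
  t48: +3.1766
  t49: -0.4005
  t50: +3.2122
  t51: +0.8869
  t52: +4.5109
  t53: -0.7625
  t54: +5.4196
  t55: +1.3470
  t56: +4.7768
Σ = +142.8818 → |volume| = 142.88

Directed edges: 168 total, each appears once with its reverse present → watertight.
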